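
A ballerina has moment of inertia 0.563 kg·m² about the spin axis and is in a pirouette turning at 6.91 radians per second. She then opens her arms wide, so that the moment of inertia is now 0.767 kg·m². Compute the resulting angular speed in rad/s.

ω₂ ≈ 5.07 rad/s

With no external torque about the axis, L is conserved: I₁ω₁ = I₂ω₂.
ω₂ = I₁ω₁ / I₂ = (0.5630)(6.91 rad/s) / (0.7670) = 5.072 rad/s.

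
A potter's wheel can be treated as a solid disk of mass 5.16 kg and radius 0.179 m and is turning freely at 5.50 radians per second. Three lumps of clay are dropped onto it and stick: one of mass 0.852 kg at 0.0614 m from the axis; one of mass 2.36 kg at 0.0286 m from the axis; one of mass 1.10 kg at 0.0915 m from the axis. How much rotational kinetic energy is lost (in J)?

No external torque acts about the axis; L_before = L_after.
I_p = ½(5.16)(0.179)² = 0.08267 kg·m².
Added inertia Σmr² = (0.852)(0.0614)² + (2.36)(0.0286)² + (1.10)(0.0915)² = 0.01435 kg·m²; I_f = 0.08267 + 0.01435 = 0.09702 kg·m².
ω_f = I_p ω_i / I_f = (0.08267)(5.50) / 0.09702 = 4.686 rad/s.
KE_i = ½(0.08267)(5.500 rad/s)² = 1.250 J; KE_f = ½(0.09702)(4.686)² = 1.065 J.

energy lost ≈ 0.185 J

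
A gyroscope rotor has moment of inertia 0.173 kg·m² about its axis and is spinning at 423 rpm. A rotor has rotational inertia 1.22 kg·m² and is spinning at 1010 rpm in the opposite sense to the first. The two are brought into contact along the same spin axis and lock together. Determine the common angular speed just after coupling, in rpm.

No external torque acts about the common axis, so total angular momentum is conserved.
Taking A's sense as positive: L = (0.1730)(423) − (1.220)(1010) = -1159 kg·m²·rpm.
Combined I = 0.1730 + 1.220 = 1.393 kg·m².
ω_f = L / I = -1159 / 1.393 = -832.0 rpm.

|ω_f| ≈ 832 rpm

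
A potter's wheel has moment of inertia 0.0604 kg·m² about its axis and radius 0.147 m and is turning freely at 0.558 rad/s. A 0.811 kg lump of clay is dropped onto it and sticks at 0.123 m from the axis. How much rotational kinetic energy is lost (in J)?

energy lost ≈ 0.00159 J

No external torque acts about the axis; L_before = L_after.
Added inertia Σmr² = (0.811)(0.123)² = 0.01227 kg·m²; I_f = 0.06040 + 0.01227 = 0.07267 kg·m².
ω_f = I_p ω_i / I_f = (0.06040)(0.558) / 0.07267 = 0.4638 rad/s.
KE_i = ½(0.06040)(0.5580 rad/s)² = 0.009403 J; KE_f = ½(0.07267)(0.4638)² = 0.007816 J.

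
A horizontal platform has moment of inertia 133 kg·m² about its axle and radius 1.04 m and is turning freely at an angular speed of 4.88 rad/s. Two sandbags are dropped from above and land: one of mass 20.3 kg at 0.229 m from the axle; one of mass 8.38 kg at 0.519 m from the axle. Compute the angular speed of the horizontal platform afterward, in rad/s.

No external torque acts about the axle; L_before = L_after.
Added inertia Σmr² = (20.3)(0.229)² + (8.38)(0.519)² = 3.322 kg·m²; I_f = 133.0 + 3.322 = 136.3 kg·m².
ω_f = I_p ω_i / I_f = (133.0)(4.88) / 136.3 = 4.761 rad/s.

ω_f ≈ 4.76 rad/s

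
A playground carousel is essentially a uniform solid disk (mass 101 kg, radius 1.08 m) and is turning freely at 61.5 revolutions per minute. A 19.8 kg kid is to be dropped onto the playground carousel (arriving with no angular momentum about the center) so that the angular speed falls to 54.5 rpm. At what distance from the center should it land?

r ≈ 0.618 m

The added mass arrives with no angular momentum about the center, and any external torque about the center is negligible, so the system's angular momentum is conserved.
I_p = ½(101)(1.08)² = 58.90 kg·m².
I_p ω_i = (I_p + m r²) ω_f ⇒ m r² = I_p(ω_i/ω_f − 1) = 58.90(61.5/54.5 − 1) = 7.566 kg·m².
r = √(7.566/19.8) = 0.6181 m.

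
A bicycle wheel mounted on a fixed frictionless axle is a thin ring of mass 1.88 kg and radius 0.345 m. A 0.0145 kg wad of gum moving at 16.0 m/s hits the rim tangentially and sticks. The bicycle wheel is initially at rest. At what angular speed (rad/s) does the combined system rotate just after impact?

About the axle the impulsive forces during the collision are internal, so angular momentum about that axis is conserved.
I_p = (1.88)(0.345)² = 0.2238 kg·m². Taking the sense of the wad of gum's angular momentum as positive, L_{wad} = m v R = (0.0145)(16.0)(0.345) = 0.08004 kg·m²/s.
L_i = 0 + 0.08004 = 0.08004 kg·m²/s.
After sticking, I_f = I_p + m R² = 0.2238 + (0.0145)(0.345)² = 0.2255 kg·m².
ω_f = L_i / I_f = 0.08004 / 0.2255 = 0.3550 rad/s.

|ω_f| ≈ 0.355 rad/s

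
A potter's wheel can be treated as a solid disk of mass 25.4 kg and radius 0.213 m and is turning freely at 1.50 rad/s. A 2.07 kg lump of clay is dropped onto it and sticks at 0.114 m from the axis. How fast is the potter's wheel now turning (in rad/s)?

ω_f ≈ 1.43 rad/s

The added mass arrives with no angular momentum about the axis, and any external torque about the axis is negligible, so the system's angular momentum is conserved.
I_p = ½(25.4)(0.213)² = 0.5762 kg·m².
Added inertia Σmr² = (2.07)(0.114)² = 0.02690 kg·m²; I_f = 0.5762 + 0.02690 = 0.6031 kg·m².
ω_f = I_p ω_i / I_f = (0.5762)(1.50) / 0.6031 = 1.433 rad/s.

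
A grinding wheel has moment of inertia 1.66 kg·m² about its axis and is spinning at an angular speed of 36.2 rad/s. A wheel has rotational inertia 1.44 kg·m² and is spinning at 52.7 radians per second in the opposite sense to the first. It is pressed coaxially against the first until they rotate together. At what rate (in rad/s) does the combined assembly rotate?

|ω_f| ≈ 5.10 rad/s

The coupling torques are internal; angular momentum about the shared axis is conserved.
Taking A's sense as positive: L = (1.660)(36.2) − (1.440)(52.7) = -15.80 kg·m²·rad/s.
Combined I = 1.660 + 1.440 = 3.100 kg·m².
ω_f = L / I = -15.80 / 3.100 = -5.095 rad/s.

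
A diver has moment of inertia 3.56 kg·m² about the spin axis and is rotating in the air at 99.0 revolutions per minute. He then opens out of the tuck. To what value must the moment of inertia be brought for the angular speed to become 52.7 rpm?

I₂ ≈ 6.69 kg·m²

No external torque acts about the spin axis, so angular momentum is conserved.
I₂ = I₁ω₁ / ω₂ = (3.56)(99.0) / (52.7) = 6.688 kg·m².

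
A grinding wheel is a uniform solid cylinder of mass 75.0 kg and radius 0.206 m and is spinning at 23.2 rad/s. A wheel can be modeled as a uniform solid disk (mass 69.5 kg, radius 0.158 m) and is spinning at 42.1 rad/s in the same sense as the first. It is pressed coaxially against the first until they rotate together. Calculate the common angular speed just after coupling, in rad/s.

|ω_f| ≈ 29.9 rad/s

The coupling torques are internal; angular momentum about the shared axis is conserved.
Moments of inertia: I_A = ½(75.0)(0.206)² = 1.591 kg·m²; I_B = ½(69.5)(0.158)² = 0.8675 kg·m².
Taking A's sense as positive: L = (1.591)(23.2) + (0.8675)(42.1) = 73.44 kg·m²·rad/s.
Combined I = 1.591 + 0.8675 = 2.459 kg·m².
ω_f = L / I = 73.44 / 2.459 = 29.87 rad/s.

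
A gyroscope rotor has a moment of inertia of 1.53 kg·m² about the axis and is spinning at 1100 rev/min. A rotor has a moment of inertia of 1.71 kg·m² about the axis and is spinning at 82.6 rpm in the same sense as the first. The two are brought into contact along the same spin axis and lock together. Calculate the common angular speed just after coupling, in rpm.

|ω_f| ≈ 563 rpm

No external torque acts about the common axis, so total angular momentum is conserved.
Taking A's sense as positive: L = (1.530)(1100) + (1.710)(82.6) = 1824 kg·m²·rpm.
Combined I = 1.530 + 1.710 = 3.240 kg·m².
ω_f = L / I = 1824 / 3.240 = 563.0 rpm.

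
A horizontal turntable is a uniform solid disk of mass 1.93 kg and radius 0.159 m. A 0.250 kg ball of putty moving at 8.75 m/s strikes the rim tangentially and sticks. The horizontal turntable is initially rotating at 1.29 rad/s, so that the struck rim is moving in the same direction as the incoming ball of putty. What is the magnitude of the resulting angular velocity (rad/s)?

|ω_f| ≈ 12.3 rad/s

The axle reaction passes through the axle and exerts no torque about it; angular momentum about the axle is conserved through the impact.
I_p = ½(1.93)(0.159)² = 0.02440 kg·m². Taking the sense of the ball of putty's angular momentum as positive, L_{ball} = m v R = (0.250)(8.75)(0.159) = 0.3478 kg·m²/s.
L_i = +I_p ω_p + m v R = +(0.02440)(1.29) + 0.3478 = 0.3793 kg·m²/s.
After sticking, I_f = I_p + m R² = 0.02440 + (0.250)(0.159)² = 0.03072 kg·m².
ω_f = L_i / I_f = 0.3793 / 0.03072 = 12.35 rad/s.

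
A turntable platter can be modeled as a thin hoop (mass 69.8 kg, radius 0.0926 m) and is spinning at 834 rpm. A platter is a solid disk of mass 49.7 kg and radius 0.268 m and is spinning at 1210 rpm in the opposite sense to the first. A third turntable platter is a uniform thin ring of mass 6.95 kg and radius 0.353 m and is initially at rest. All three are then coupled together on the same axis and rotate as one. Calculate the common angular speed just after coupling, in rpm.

|ω_f| ≈ 511 rpm

No external torque acts about the common axis, so total angular momentum is conserved.
Moments of inertia: I_A = (69.8)(0.0926)² = 0.5985 kg·m²; I_B = ½(49.7)(0.268)² = 1.785 kg·m²; I_C = (6.95)(0.353)² = 0.8660 kg·m².
Taking A's sense as positive: L = (0.5985)(834) − (1.785)(1210) = -1660 kg·m²·rpm.
Combined I = 0.5985 + 1.785 + 0.8660 = 3.249 kg·m².
ω_f = L / I = -1660 / 3.249 = -511.0 rpm.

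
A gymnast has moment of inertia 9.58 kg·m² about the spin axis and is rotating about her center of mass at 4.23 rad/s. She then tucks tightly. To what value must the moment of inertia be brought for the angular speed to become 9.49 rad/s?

I₂ ≈ 4.27 kg·m²

With no external torque about the axis, L is conserved: I₁ω₁ = I₂ω₂.
I₂ = I₁ω₁ / ω₂ = (9.58)(4.23) / (9.49) = 4.270 kg·m².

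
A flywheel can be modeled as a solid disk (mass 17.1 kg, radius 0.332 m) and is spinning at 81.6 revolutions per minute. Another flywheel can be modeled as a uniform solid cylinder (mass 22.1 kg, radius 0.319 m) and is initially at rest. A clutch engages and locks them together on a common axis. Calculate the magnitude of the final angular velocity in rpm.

|ω_f| ≈ 37.2 rpm

No external torque acts about the common axis, so total angular momentum is conserved.
Moments of inertia: I_A = ½(17.1)(0.332)² = 0.9424 kg·m²; I_B = ½(22.1)(0.319)² = 1.124 kg·m².
Taking A's sense as positive: L = (0.9424)(81.6) = 76.90 kg·m²·rpm.
Combined I = 0.9424 + 1.124 = 2.067 kg·m².
ω_f = L / I = 76.90 / 2.067 = 37.21 rpm.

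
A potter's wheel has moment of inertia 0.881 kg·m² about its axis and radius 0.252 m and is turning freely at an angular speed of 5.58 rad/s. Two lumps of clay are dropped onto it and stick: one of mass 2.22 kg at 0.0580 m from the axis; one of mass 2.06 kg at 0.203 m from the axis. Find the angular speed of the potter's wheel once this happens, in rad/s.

ω_f ≈ 5.05 rad/s

No external torque acts about the axis; L_before = L_after.
Added inertia Σmr² = (2.22)(0.0580)² + (2.06)(0.203)² = 0.09236 kg·m²; I_f = 0.8810 + 0.09236 = 0.9734 kg·m².
ω_f = I_p ω_i / I_f = (0.8810)(5.58) / 0.9734 = 5.051 rad/s.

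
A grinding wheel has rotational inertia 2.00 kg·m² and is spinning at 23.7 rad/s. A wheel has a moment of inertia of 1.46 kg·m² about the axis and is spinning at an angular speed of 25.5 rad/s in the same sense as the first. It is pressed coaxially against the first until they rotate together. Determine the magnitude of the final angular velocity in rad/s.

|ω_f| ≈ 24.5 rad/s

The coupling torques are internal; angular momentum about the shared axis is conserved.
Taking A's sense as positive: L = (2.000)(23.7) + (1.460)(25.5) = 84.63 kg·m²·rad/s.
Combined I = 2.000 + 1.460 = 3.460 kg·m².
ω_f = L / I = 84.63 / 3.460 = 24.46 rad/s.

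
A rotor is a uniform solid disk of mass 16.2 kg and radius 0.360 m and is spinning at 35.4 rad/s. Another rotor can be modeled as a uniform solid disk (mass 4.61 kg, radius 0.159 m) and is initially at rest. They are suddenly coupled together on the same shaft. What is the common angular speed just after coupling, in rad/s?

No external torque acts about the common axis, so total angular momentum is conserved.
Moments of inertia: I_A = ½(16.2)(0.360)² = 1.050 kg·m²; I_B = ½(4.61)(0.159)² = 0.05827 kg·m².
Taking A's sense as positive: L = (1.050)(35.4) = 37.16 kg·m²·rad/s.
Combined I = 1.050 + 0.05827 = 1.108 kg·m².
ω_f = L / I = 37.16 / 1.108 = 33.54 rad/s.

|ω_f| ≈ 33.5 rad/s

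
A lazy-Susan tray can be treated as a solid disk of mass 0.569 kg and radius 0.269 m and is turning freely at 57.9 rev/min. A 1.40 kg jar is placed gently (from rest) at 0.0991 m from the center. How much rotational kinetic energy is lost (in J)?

The added mass arrives with no angular momentum about the center, and any external torque about the center is negligible, so the system's angular momentum is conserved.
I_p = ½(0.569)(0.269)² = 0.02059 kg·m².
Added inertia Σmr² = (1.40)(0.0991)² = 0.01375 kg·m²; I_f = 0.02059 + 0.01375 = 0.03434 kg·m².
ω_f = I_p ω_i / I_f = (0.02059)(57.9) / 0.03434 = 34.72 rpm.
KE_i = ½(0.02059)(6.063 rad/s)² = 0.3784 J; KE_f = ½(0.03434)(3.635)² = 0.2269 J.

energy lost ≈ 0.152 J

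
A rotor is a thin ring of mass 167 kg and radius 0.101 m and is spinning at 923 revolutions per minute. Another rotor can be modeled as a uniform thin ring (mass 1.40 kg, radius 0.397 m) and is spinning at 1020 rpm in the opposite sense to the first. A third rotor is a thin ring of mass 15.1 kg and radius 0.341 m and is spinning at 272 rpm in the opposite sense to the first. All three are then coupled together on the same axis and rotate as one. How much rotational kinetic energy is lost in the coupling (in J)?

The coupling torques are internal; angular momentum about the shared axis is conserved.
Moments of inertia: I_A = (167)(0.101)² = 1.704 kg·m²; I_B = (1.40)(0.397)² = 0.2207 kg·m²; I_C = (15.1)(0.341)² = 1.756 kg·m².
Taking A's sense as positive: L = (1.704)(923) − (0.2207)(1020) − (1.756)(272) = 869.7 kg·m²·rpm.
Combined I = 1.704 + 0.2207 + 1.756 = 3.680 kg·m².
ω_f = L / I = 869.7 / 3.680 = 236.3 rpm.
KE_i = ½ΣIω² = 9929 J; KE_f = ½(3.680)(24.75)² = 1127 J.

ΔKE lost ≈ 8800 J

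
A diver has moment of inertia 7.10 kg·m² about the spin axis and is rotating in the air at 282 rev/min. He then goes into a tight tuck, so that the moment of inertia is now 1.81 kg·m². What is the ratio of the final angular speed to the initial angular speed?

No external torque acts about the spin axis, so angular momentum is conserved.
ω₂/ω₁ = I₁/I₂ = 7.100 / 1.810 = 3.923.

ω₂/ω₁ ≈ 3.92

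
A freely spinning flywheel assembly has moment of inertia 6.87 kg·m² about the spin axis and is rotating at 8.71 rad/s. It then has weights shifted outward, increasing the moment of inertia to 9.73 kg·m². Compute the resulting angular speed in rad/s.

Angular momentum about the spin axis is conserved since the torque about it is zero.
ω₂ = I₁ω₁ / I₂ = (6.870)(8.71 rad/s) / (9.730) = 6.150 rad/s.

ω₂ ≈ 6.15 rad/s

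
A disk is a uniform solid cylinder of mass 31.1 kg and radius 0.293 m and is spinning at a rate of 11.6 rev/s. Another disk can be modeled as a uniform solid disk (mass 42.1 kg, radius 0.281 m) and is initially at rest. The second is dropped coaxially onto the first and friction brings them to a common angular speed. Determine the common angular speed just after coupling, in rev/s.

The coupling torques are internal; angular momentum about the shared axis is conserved.
Moments of inertia: I_A = ½(31.1)(0.293)² = 1.335 kg·m²; I_B = ½(42.1)(0.281)² = 1.662 kg·m².
Taking A's sense as positive: L = (1.335)(11.6) = 15.49 kg·m²·rev/s.
Combined I = 1.335 + 1.662 = 2.997 kg·m².
ω_f = L / I = 15.49 / 2.997 = 5.167 rev/s.

|ω_f| ≈ 5.17 rev/s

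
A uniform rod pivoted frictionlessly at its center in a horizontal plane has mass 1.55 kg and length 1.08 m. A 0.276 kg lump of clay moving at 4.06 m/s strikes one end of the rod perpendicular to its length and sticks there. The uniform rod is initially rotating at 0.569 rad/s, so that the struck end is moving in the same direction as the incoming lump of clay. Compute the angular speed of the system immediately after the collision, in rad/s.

The axle reaction passes through the pivot and exerts no torque about it; angular momentum about the pivot is conserved through the impact.
I_p = (1/12)(1.55)(1.08)² = 0.1507 kg·m². Taking the sense of the lump of clay's angular momentum as positive, L_{lump} = m v R = (0.276)(4.06)(1.08/2) = 0.6051 kg·m²/s.
L_i = +I_p ω_p + m v R = +(0.1507)(0.569) + 0.6051 = 0.6908 kg·m²/s.
After sticking, I_f = I_p + m R² = 0.1507 + (0.276)(1.08/2)² = 0.2311 kg·m².
ω_f = L_i / I_f = 0.6908 / 0.2311 = 2.989 rad/s.

|ω_f| ≈ 2.99 rad/s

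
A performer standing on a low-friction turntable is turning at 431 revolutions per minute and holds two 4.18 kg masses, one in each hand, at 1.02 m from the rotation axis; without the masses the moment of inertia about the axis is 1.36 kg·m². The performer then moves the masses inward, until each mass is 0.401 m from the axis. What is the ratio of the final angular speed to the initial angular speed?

No external torque acts about the spin axis, so angular momentum is conserved.
I₁ = 1.36 + 2(4.18)(1.02)² = 10.06 kg·m²; I₂ = 1.36 + 2(4.18)(0.401)² = 2.704 kg·m².
ω₂/ω₁ = I₁/I₂ = 10.06 / 2.704 = 3.719.

ω₂/ω₁ ≈ 3.72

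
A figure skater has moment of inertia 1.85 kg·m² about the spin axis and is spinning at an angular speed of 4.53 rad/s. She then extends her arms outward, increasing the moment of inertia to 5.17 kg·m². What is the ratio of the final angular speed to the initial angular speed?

Angular momentum about the spin axis is conserved since the torque about it is zero.
ω₂/ω₁ = I₁/I₂ = 1.850 / 5.170 = 0.3578.

ω₂/ω₁ ≈ 0.358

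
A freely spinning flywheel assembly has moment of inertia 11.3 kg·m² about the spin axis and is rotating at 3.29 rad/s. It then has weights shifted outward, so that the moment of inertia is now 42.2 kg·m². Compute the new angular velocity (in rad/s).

With no external torque about the axis, L is conserved: I₁ω₁ = I₂ω₂.
ω₂ = I₁ω₁ / I₂ = (11.30)(3.29 rad/s) / (42.20) = 0.8810 rad/s.

ω₂ ≈ 0.881 rad/s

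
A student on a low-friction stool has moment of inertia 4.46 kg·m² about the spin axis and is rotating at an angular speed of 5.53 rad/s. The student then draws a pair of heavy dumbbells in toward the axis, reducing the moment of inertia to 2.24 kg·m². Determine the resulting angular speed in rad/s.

No external torque acts about the spin axis, so angular momentum is conserved.
ω₂ = I₁ω₁ / I₂ = (4.460)(5.53 rad/s) / (2.240) = 11.01 rad/s.

ω₂ ≈ 11.0 rad/s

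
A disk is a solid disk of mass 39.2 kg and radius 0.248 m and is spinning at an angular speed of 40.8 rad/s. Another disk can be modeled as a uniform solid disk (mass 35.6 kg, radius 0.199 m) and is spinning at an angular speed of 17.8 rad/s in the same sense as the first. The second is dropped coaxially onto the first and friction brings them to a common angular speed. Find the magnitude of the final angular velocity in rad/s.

The coupling torques are internal; angular momentum about the shared axis is conserved.
Moments of inertia: I_A = ½(39.2)(0.248)² = 1.205 kg·m²; I_B = ½(35.6)(0.199)² = 0.7049 kg·m².
Taking A's sense as positive: L = (1.205)(40.8) + (0.7049)(17.8) = 61.73 kg·m²·rad/s.
Combined I = 1.205 + 0.7049 = 1.910 kg·m².
ω_f = L / I = 61.73 / 1.910 = 32.31 rad/s.

|ω_f| ≈ 32.3 rad/s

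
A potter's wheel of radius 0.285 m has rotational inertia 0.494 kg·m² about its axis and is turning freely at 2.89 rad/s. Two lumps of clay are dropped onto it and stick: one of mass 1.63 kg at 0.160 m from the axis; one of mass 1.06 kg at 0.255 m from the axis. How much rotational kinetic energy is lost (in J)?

The added mass arrives with no angular momentum about the axis, and any external torque about the axis is negligible, so the system's angular momentum is conserved.
Added inertia Σmr² = (1.63)(0.160)² + (1.06)(0.255)² = 0.1107 kg·m²; I_f = 0.4940 + 0.1107 = 0.6047 kg·m².
ω_f = I_p ω_i / I_f = (0.4940)(2.89) / 0.6047 = 2.361 rad/s.
KE_i = ½(0.4940)(2.890 rad/s)² = 2.063 J; KE_f = ½(0.6047)(2.361)² = 1.685 J.

energy lost ≈ 0.378 J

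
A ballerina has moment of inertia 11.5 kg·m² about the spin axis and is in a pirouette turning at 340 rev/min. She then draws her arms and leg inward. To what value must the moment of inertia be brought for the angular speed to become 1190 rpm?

No external torque acts about the spin axis, so angular momentum is conserved.
I₂ = I₁ω₁ / ω₂ = (11.5)(340) / (1190) = 3.286 kg·m².

I₂ ≈ 3.29 kg·m²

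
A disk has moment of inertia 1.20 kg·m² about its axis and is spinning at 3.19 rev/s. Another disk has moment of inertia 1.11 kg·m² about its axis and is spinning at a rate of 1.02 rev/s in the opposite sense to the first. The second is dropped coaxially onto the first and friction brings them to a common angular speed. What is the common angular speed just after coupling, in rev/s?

No external torque acts about the common axis, so total angular momentum is conserved.
Taking A's sense as positive: L = (1.200)(3.19) − (1.110)(1.02) = 2.696 kg·m²·rev/s.
Combined I = 1.200 + 1.110 = 2.310 kg·m².
ω_f = L / I = 2.696 / 2.310 = 1.167 rev/s.

|ω_f| ≈ 1.17 rev/s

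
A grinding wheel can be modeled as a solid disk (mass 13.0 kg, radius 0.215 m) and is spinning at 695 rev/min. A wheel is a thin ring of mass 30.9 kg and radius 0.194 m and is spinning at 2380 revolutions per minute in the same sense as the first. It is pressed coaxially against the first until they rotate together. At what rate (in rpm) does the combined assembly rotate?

No external torque acts about the common axis, so total angular momentum is conserved.
Moments of inertia: I_A = ½(13.0)(0.215)² = 0.3005 kg·m²; I_B = (30.9)(0.194)² = 1.163 kg·m².
Taking A's sense as positive: L = (0.3005)(695) + (1.163)(2380) = 2977 kg·m²·rpm.
Combined I = 0.3005 + 1.163 = 1.463 kg·m².
ω_f = L / I = 2977 / 1.463 = 2034 rpm.

|ω_f| ≈ 2030 rpm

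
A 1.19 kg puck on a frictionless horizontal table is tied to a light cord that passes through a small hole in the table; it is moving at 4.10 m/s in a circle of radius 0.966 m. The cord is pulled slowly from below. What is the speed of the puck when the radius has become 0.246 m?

v₂ ≈ 16.1 m/s

Central (radial) force ⇒ zero torque about the center ⇒ m v r is constant.
v₂ = v₁ r₁ / r₂ = (4.10)(0.966) / (0.246) = 16.10 m/s.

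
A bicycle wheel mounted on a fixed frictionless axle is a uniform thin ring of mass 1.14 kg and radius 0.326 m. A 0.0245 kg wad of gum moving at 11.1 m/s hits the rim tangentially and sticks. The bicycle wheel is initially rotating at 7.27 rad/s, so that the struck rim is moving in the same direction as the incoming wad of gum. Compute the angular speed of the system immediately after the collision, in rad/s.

|ω_f| ≈ 7.83 rad/s

The axle reaction passes through the axle and exerts no torque about it; angular momentum about the axle is conserved through the impact.
I_p = (1.14)(0.326)² = 0.1212 kg·m². Taking the sense of the wad of gum's angular momentum as positive, L_{wad} = m v R = (0.0245)(11.1)(0.326) = 0.08866 kg·m²/s.
L_i = +I_p ω_p + m v R = +(0.1212)(7.27) + 0.08866 = 0.9694 kg·m²/s.
After sticking, I_f = I_p + m R² = 0.1212 + (0.0245)(0.326)² = 0.1238 kg·m².
ω_f = L_i / I_f = 0.9694 / 0.1238 = 7.833 rad/s.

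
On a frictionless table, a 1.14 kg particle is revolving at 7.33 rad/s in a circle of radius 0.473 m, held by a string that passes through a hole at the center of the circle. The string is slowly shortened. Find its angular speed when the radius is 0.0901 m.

ω₂ ≈ 202 rad/s

The constraining force is radial, so m r² ω about the center is conserved.
ω₂ = ω₁ (r₁/r₂)² = (7.33)(0.473/0.0901)² = 202.0 rad/s.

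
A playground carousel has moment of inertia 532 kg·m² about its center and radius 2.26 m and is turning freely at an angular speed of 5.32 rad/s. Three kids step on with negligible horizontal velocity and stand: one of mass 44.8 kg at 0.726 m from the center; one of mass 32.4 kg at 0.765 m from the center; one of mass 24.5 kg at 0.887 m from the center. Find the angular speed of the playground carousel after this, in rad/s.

ω_f ≈ 4.77 rad/s

The added mass arrives with no angular momentum about the center, and any external torque about the center is negligible, so the system's angular momentum is conserved.
Added inertia Σmr² = (44.8)(0.726)² + (32.4)(0.765)² + (24.5)(0.887)² = 61.85 kg·m²; I_f = 532.0 + 61.85 = 593.9 kg·m².
ω_f = I_p ω_i / I_f = (532.0)(5.32) / 593.9 = 4.766 rad/s.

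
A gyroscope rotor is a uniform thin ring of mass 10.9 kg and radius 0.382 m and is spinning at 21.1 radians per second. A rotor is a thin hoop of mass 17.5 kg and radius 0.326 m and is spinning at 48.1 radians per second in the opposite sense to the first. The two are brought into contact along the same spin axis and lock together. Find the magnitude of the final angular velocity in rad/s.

The coupling torques are internal; angular momentum about the shared axis is conserved.
Moments of inertia: I_A = (10.9)(0.382)² = 1.591 kg·m²; I_B = (17.5)(0.326)² = 1.860 kg·m².
Taking A's sense as positive: L = (1.591)(21.1) − (1.860)(48.1) = -55.90 kg·m²·rad/s.
Combined I = 1.591 + 1.860 = 3.450 kg·m².
ω_f = L / I = -55.90 / 3.450 = -16.20 rad/s.

|ω_f| ≈ 16.2 rad/s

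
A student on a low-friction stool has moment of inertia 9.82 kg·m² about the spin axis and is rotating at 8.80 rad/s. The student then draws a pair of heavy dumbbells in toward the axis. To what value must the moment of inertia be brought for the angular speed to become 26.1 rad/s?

With no external torque about the axis, L is conserved: I₁ω₁ = I₂ω₂.
I₂ = I₁ω₁ / ω₂ = (9.82)(8.80) / (26.1) = 3.311 kg·m².

I₂ ≈ 3.31 kg·m²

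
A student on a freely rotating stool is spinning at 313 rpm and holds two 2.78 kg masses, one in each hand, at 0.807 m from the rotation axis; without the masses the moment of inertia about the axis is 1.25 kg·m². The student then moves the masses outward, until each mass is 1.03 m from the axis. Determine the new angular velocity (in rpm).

No external torque acts about the spin axis, so angular momentum is conserved.
I₁ = 1.25 + 2(2.78)(0.807)² = 4.871 kg·m²; I₂ = 1.25 + 2(2.78)(1.03)² = 7.149 kg·m².
ω₂ = I₁ω₁ / I₂ = (4.871)(313 rpm) / (7.149) = 213.3 rpm.

ω₂ ≈ 213 rpm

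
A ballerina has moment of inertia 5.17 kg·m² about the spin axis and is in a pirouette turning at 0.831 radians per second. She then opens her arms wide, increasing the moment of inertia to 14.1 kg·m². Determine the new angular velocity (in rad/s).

No external torque acts about the spin axis, so angular momentum is conserved.
ω₂ = I₁ω₁ / I₂ = (5.170)(0.831 rad/s) / (14.10) = 0.3047 rad/s.

ω₂ ≈ 0.305 rad/s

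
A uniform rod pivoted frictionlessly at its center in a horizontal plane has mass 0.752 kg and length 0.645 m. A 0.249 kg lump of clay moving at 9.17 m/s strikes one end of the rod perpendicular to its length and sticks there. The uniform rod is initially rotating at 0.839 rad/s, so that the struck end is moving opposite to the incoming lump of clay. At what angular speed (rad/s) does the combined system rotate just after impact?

|ω_f| ≈ 13.7 rad/s

About the pivot the impulsive forces during the collision are internal, so angular momentum about that axis is conserved.
I_p = (1/12)(0.752)(0.645)² = 0.02607 kg·m². Taking the sense of the lump of clay's angular momentum as positive, L_{lump} = m v R = (0.249)(9.17)(0.645/2) = 0.7364 kg·m²/s.
L_i = −I_p ω_p + m v R = −(0.02607)(0.839) + 0.7364 = 0.7145 kg·m²/s.
After sticking, I_f = I_p + m R² = 0.02607 + (0.249)(0.645/2)² = 0.05197 kg·m².
ω_f = L_i / I_f = 0.7145 / 0.05197 = 13.75 rad/s.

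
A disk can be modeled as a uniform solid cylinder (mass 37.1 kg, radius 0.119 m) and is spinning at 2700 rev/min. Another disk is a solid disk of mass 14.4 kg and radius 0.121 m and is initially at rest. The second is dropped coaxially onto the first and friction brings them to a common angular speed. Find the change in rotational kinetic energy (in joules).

ΔKE ≈ -3010 J

No external torque acts about the common axis, so total angular momentum is conserved.
Moments of inertia: I_A = ½(37.1)(0.119)² = 0.2627 kg·m²; I_B = ½(14.4)(0.121)² = 0.1054 kg·m².
Taking A's sense as positive: L = (0.2627)(2700) = 709.3 kg·m²·rpm.
Combined I = 0.2627 + 0.1054 = 0.3681 kg·m².
ω_f = L / I = 709.3 / 0.3681 = 1927 rpm.
KE_i = ½ΣIω² = 10500 J; KE_f = ½(0.3681)(201.8)² = 7493 J.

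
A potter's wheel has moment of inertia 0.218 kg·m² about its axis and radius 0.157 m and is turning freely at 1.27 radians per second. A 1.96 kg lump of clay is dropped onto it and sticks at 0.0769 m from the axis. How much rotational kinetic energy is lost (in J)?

energy lost ≈ 0.00888 J

No external torque acts about the axis; L_before = L_after.
Added inertia Σmr² = (1.96)(0.0769)² = 0.01159 kg·m²; I_f = 0.2180 + 0.01159 = 0.2296 kg·m².
ω_f = I_p ω_i / I_f = (0.2180)(1.27) / 0.2296 = 1.206 rad/s.
KE_i = ½(0.2180)(1.270 rad/s)² = 0.1758 J; KE_f = ½(0.2296)(1.206)² = 0.1669 J.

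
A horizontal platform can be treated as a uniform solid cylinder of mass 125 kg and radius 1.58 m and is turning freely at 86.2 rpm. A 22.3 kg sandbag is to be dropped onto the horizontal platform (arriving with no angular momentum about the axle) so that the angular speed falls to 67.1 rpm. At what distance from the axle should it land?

r ≈ 1.41 m

The added mass arrives with no angular momentum about the axle, and any external torque about the axle is negligible, so the system's angular momentum is conserved.
I_p = ½(125)(1.58)² = 156.0 kg·m².
I_p ω_i = (I_p + m r²) ω_f ⇒ m r² = I_p(ω_i/ω_f − 1) = 156.0(86.2/67.1 − 1) = 44.41 kg·m².
r = √(44.41/22.3) = 1.411 m.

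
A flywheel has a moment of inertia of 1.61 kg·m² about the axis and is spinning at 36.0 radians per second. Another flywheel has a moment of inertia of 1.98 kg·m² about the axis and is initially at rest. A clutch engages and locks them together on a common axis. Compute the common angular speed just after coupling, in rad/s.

No external torque acts about the common axis, so total angular momentum is conserved.
Taking A's sense as positive: L = (1.610)(36.0) = 57.96 kg·m²·rad/s.
Combined I = 1.610 + 1.980 = 3.590 kg·m².
ω_f = L / I = 57.96 / 3.590 = 16.14 rad/s.

|ω_f| ≈ 16.1 rad/s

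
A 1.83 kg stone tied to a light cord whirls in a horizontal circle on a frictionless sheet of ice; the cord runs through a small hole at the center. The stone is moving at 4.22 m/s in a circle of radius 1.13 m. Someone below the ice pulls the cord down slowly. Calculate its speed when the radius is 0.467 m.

Central (radial) force ⇒ zero torque about the center ⇒ m v r is constant.
v₂ = v₁ r₁ / r₂ = (4.22)(1.13) / (0.467) = 10.21 m/s.

v₂ ≈ 10.2 m/s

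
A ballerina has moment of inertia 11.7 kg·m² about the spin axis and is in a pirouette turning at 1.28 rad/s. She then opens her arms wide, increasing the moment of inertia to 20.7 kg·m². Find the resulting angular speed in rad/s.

With no external torque about the axis, L is conserved: I₁ω₁ = I₂ω₂.
ω₂ = I₁ω₁ / I₂ = (11.70)(1.28 rad/s) / (20.70) = 0.7235 rad/s.

ω₂ ≈ 0.723 rad/s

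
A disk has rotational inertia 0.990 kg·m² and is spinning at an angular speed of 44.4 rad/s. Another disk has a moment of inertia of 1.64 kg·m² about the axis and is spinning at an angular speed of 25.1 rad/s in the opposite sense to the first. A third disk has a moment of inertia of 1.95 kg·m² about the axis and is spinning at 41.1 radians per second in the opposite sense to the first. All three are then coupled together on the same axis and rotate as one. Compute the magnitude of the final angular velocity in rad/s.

The coupling torques are internal; angular momentum about the shared axis is conserved.
Taking A's sense as positive: L = (0.9900)(44.4) − (1.640)(25.1) − (1.950)(41.1) = -77.35 kg·m²·rad/s.
Combined I = 0.9900 + 1.640 + 1.950 = 4.580 kg·m².
ω_f = L / I = -77.35 / 4.580 = -16.89 rad/s.

|ω_f| ≈ 16.9 rad/s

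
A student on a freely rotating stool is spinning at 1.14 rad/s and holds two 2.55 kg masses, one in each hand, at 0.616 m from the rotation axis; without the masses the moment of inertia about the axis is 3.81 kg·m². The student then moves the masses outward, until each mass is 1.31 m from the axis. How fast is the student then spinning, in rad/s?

No external torque acts about the spin axis, so angular momentum is conserved.
I₁ = 3.81 + 2(2.55)(0.616)² = 5.745 kg·m²; I₂ = 3.81 + 2(2.55)(1.31)² = 12.56 kg·m².
ω₂ = I₁ω₁ / I₂ = (5.745)(1.14 rad/s) / (12.56) = 0.5214 rad/s.

ω₂ ≈ 0.521 rad/s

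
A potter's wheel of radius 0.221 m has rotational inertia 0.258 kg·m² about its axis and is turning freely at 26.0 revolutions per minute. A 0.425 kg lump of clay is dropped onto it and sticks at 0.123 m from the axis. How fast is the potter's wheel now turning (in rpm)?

ω_f ≈ 25.4 rpm

The added mass arrives with no angular momentum about the axis, and any external torque about the axis is negligible, so the system's angular momentum is conserved.
Added inertia Σmr² = (0.425)(0.123)² = 0.006430 kg·m²; I_f = 0.2580 + 0.006430 = 0.2644 kg·m².
ω_f = I_p ω_i / I_f = (0.2580)(26.0) / 0.2644 = 25.37 rpm.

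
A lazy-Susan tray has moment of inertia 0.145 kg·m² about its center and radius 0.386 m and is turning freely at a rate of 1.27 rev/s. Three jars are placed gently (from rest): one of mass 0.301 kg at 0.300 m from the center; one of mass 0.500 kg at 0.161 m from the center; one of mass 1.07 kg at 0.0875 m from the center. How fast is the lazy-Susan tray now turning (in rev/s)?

ω_f ≈ 0.953 rev/s

The added mass arrives with no angular momentum about the center, and any external torque about the center is negligible, so the system's angular momentum is conserved.
Added inertia Σmr² = (0.301)(0.300)² + (0.500)(0.161)² + (1.07)(0.0875)² = 0.04824 kg·m²; I_f = 0.1450 + 0.04824 = 0.1932 kg·m².
ω_f = I_p ω_i / I_f = (0.1450)(1.27) / 0.1932 = 0.9529 rev/s.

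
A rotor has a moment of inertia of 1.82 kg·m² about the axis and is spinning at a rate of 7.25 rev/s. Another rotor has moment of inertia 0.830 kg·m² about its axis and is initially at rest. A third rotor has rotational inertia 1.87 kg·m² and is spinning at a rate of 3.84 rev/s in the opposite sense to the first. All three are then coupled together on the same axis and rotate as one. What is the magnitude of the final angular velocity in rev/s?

|ω_f| ≈ 1.33 rev/s

No external torque acts about the common axis, so total angular momentum is conserved.
Taking A's sense as positive: L = (1.820)(7.25) − (1.870)(3.84) = 6.014 kg·m²·rev/s.
Combined I = 1.820 + 0.8300 + 1.870 = 4.520 kg·m².
ω_f = L / I = 6.014 / 4.520 = 1.331 rev/s.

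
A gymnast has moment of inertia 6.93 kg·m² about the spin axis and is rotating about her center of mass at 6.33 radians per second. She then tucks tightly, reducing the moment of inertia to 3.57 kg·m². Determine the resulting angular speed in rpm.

No external torque acts about the spin axis, so angular momentum is conserved.
ω₂ = I₁ω₁ / I₂ = (6.930)(6.33 rad/s) / (3.570) = 12.29 rad/s = 117.3 rpm.

ω₂ ≈ 117 rpm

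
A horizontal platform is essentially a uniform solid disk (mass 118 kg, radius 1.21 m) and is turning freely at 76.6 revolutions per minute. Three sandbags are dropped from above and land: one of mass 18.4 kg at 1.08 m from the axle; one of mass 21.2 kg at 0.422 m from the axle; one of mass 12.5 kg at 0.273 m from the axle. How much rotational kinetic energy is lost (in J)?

energy lost ≈ 646 J

No external torque acts about the axle; L_before = L_after.
I_p = ½(118)(1.21)² = 86.38 kg·m².
Added inertia Σmr² = (18.4)(1.08)² + (21.2)(0.422)² + (12.5)(0.273)² = 26.17 kg·m²; I_f = 86.38 + 26.17 = 112.6 kg·m².
ω_f = I_p ω_i / I_f = (86.38)(76.6) / 112.6 = 58.79 rpm.
KE_i = ½(86.38)(8.022 rad/s)² = 2779 J; KE_f = ½(112.6)(6.156)² = 2133 J.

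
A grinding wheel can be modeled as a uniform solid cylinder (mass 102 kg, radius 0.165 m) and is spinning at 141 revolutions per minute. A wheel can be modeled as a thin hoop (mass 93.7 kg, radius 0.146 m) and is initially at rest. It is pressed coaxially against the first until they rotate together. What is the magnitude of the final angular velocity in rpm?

No external torque acts about the common axis, so total angular momentum is conserved.
Moments of inertia: I_A = ½(102)(0.165)² = 1.388 kg·m²; I_B = (93.7)(0.146)² = 1.997 kg·m².
Taking A's sense as positive: L = (1.388)(141) = 195.8 kg·m²·rpm.
Combined I = 1.388 + 1.997 = 3.386 kg·m².
ω_f = L / I = 195.8 / 3.386 = 57.82 rpm.

|ω_f| ≈ 57.8 rpm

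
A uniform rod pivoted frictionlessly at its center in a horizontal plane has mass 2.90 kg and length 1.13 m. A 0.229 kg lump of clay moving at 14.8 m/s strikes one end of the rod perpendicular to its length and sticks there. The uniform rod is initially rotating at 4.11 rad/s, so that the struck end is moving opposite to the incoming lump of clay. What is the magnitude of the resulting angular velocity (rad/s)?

About the pivot the impulsive forces during the collision are internal, so angular momentum about that axis is conserved.
I_p = (1/12)(2.90)(1.13)² = 0.3086 kg·m². Taking the sense of the lump of clay's angular momentum as positive, L_{lump} = m v R = (0.229)(14.8)(1.13/2) = 1.915 kg·m²/s.
L_i = −I_p ω_p + m v R = −(0.3086)(4.11) + 1.915 = 0.6466 kg·m²/s.
After sticking, I_f = I_p + m R² = 0.3086 + (0.229)(1.13/2)² = 0.3817 kg·m².
ω_f = L_i / I_f = 0.6466 / 0.3817 = 1.694 rad/s.

|ω_f| ≈ 1.69 rad/s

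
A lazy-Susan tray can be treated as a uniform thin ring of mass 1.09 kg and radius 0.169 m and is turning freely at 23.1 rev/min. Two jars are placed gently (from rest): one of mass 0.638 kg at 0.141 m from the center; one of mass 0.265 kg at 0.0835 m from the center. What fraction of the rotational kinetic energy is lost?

fraction ≈ 0.318

No external torque acts about the center; L_before = L_after.
I_p = (1.09)(0.169)² = 0.03113 kg·m².
Added inertia Σmr² = (0.638)(0.141)² + (0.265)(0.0835)² = 0.01453 kg·m²; I_f = 0.03113 + 0.01453 = 0.04566 kg·m².
ω_f = I_p ω_i / I_f = (0.03113)(23.1) / 0.04566 = 15.75 rpm.
KE_i = ½(0.03113)(2.419 rad/s)² = 0.09109 J; KE_f = ½(0.04566)(1.649)² = 0.06210 J.
Fraction lost = 0.3182.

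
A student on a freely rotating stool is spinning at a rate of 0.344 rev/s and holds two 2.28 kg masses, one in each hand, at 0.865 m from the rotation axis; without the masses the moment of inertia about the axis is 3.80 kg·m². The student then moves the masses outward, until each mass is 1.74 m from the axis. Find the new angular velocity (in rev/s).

ω₂ ≈ 0.141 rev/s

No external torque acts about the spin axis, so angular momentum is conserved.
I₁ = 3.80 + 2(2.28)(0.865)² = 7.212 kg·m²; I₂ = 3.80 + 2(2.28)(1.74)² = 17.61 kg·m².
ω₂ = I₁ω₁ / I₂ = (7.212)(0.344 rev/s) / (17.61) = 0.1409 rev/s.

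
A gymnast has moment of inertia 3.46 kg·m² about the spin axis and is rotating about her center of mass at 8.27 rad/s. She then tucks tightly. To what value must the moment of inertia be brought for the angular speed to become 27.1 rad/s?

With no external torque about the axis, L is conserved: I₁ω₁ = I₂ω₂.
I₂ = I₁ω₁ / ω₂ = (3.46)(8.27) / (27.1) = 1.056 kg·m².

I₂ ≈ 1.06 kg·m²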